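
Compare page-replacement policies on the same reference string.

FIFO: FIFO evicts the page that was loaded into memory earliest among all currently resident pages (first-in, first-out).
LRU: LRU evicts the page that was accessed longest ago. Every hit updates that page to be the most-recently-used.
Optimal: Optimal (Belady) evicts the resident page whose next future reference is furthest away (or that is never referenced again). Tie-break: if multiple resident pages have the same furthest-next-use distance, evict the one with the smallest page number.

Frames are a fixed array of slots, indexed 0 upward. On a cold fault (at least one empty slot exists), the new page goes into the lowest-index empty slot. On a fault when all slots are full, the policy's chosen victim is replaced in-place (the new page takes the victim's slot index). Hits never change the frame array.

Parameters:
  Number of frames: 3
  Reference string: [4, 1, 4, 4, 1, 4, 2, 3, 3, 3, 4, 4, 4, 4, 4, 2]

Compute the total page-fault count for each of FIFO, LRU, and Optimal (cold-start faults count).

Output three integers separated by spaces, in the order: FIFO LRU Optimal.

--- FIFO ---
  step 0: ref 4 -> FAULT, frames=[4,-,-] (faults so far: 1)
  step 1: ref 1 -> FAULT, frames=[4,1,-] (faults so far: 2)
  step 2: ref 4 -> HIT, frames=[4,1,-] (faults so far: 2)
  step 3: ref 4 -> HIT, frames=[4,1,-] (faults so far: 2)
  step 4: ref 1 -> HIT, frames=[4,1,-] (faults so far: 2)
  step 5: ref 4 -> HIT, frames=[4,1,-] (faults so far: 2)
  step 6: ref 2 -> FAULT, frames=[4,1,2] (faults so far: 3)
  step 7: ref 3 -> FAULT, evict 4, frames=[3,1,2] (faults so far: 4)
  step 8: ref 3 -> HIT, frames=[3,1,2] (faults so far: 4)
  step 9: ref 3 -> HIT, frames=[3,1,2] (faults so far: 4)
  step 10: ref 4 -> FAULT, evict 1, frames=[3,4,2] (faults so far: 5)
  step 11: ref 4 -> HIT, frames=[3,4,2] (faults so far: 5)
  step 12: ref 4 -> HIT, frames=[3,4,2] (faults so far: 5)
  step 13: ref 4 -> HIT, frames=[3,4,2] (faults so far: 5)
  step 14: ref 4 -> HIT, frames=[3,4,2] (faults so far: 5)
  step 15: ref 2 -> HIT, frames=[3,4,2] (faults so far: 5)
  FIFO total faults: 5
--- LRU ---
  step 0: ref 4 -> FAULT, frames=[4,-,-] (faults so far: 1)
  step 1: ref 1 -> FAULT, frames=[4,1,-] (faults so far: 2)
  step 2: ref 4 -> HIT, frames=[4,1,-] (faults so far: 2)
  step 3: ref 4 -> HIT, frames=[4,1,-] (faults so far: 2)
  step 4: ref 1 -> HIT, frames=[4,1,-] (faults so far: 2)
  step 5: ref 4 -> HIT, frames=[4,1,-] (faults so far: 2)
  step 6: ref 2 -> FAULT, frames=[4,1,2] (faults so far: 3)
  step 7: ref 3 -> FAULT, evict 1, frames=[4,3,2] (faults so far: 4)
  step 8: ref 3 -> HIT, frames=[4,3,2] (faults so far: 4)
  step 9: ref 3 -> HIT, frames=[4,3,2] (faults so far: 4)
  step 10: ref 4 -> HIT, frames=[4,3,2] (faults so far: 4)
  step 11: ref 4 -> HIT, frames=[4,3,2] (faults so far: 4)
  step 12: ref 4 -> HIT, frames=[4,3,2] (faults so far: 4)
  step 13: ref 4 -> HIT, frames=[4,3,2] (faults so far: 4)
  step 14: ref 4 -> HIT, frames=[4,3,2] (faults so far: 4)
  step 15: ref 2 -> HIT, frames=[4,3,2] (faults so far: 4)
  LRU total faults: 4
--- Optimal ---
  step 0: ref 4 -> FAULT, frames=[4,-,-] (faults so far: 1)
  step 1: ref 1 -> FAULT, frames=[4,1,-] (faults so far: 2)
  step 2: ref 4 -> HIT, frames=[4,1,-] (faults so far: 2)
  step 3: ref 4 -> HIT, frames=[4,1,-] (faults so far: 2)
  step 4: ref 1 -> HIT, frames=[4,1,-] (faults so far: 2)
  step 5: ref 4 -> HIT, frames=[4,1,-] (faults so far: 2)
  step 6: ref 2 -> FAULT, frames=[4,1,2] (faults so far: 3)
  step 7: ref 3 -> FAULT, evict 1, frames=[4,3,2] (faults so far: 4)
  step 8: ref 3 -> HIT, frames=[4,3,2] (faults so far: 4)
  step 9: ref 3 -> HIT, frames=[4,3,2] (faults so far: 4)
  step 10: ref 4 -> HIT, frames=[4,3,2] (faults so far: 4)
  step 11: ref 4 -> HIT, frames=[4,3,2] (faults so far: 4)
  step 12: ref 4 -> HIT, frames=[4,3,2] (faults so far: 4)
  step 13: ref 4 -> HIT, frames=[4,3,2] (faults so far: 4)
  step 14: ref 4 -> HIT, frames=[4,3,2] (faults so far: 4)
  step 15: ref 2 -> HIT, frames=[4,3,2] (faults so far: 4)
  Optimal total faults: 4

Answer: 5 4 4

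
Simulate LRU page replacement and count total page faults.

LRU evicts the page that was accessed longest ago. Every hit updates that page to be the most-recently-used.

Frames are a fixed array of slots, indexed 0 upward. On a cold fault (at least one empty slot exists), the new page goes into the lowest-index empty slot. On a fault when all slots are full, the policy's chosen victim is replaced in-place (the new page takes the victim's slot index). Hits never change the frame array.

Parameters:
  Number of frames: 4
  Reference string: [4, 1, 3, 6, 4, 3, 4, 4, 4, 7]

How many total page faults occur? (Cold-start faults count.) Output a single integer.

Step 0: ref 4 → FAULT, frames=[4,-,-,-]
Step 1: ref 1 → FAULT, frames=[4,1,-,-]
Step 2: ref 3 → FAULT, frames=[4,1,3,-]
Step 3: ref 6 → FAULT, frames=[4,1,3,6]
Step 4: ref 4 → HIT, frames=[4,1,3,6]
Step 5: ref 3 → HIT, frames=[4,1,3,6]
Step 6: ref 4 → HIT, frames=[4,1,3,6]
Step 7: ref 4 → HIT, frames=[4,1,3,6]
Step 8: ref 4 → HIT, frames=[4,1,3,6]
Step 9: ref 7 → FAULT (evict 1), frames=[4,7,3,6]
Total faults: 5

Answer: 5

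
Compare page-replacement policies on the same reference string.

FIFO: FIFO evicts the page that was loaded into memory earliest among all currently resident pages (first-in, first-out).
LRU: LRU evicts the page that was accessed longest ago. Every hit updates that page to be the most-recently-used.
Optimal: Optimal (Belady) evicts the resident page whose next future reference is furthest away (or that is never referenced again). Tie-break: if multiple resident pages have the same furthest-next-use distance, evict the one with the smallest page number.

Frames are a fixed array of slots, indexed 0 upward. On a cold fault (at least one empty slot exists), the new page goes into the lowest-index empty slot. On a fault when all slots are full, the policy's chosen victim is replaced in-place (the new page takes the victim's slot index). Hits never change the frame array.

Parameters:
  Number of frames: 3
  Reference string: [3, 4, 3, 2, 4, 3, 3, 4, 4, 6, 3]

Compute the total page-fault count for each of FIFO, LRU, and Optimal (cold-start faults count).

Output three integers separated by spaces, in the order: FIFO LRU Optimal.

Answer: 5 4 4

Derivation:
--- FIFO ---
  step 0: ref 3 -> FAULT, frames=[3,-,-] (faults so far: 1)
  step 1: ref 4 -> FAULT, frames=[3,4,-] (faults so far: 2)
  step 2: ref 3 -> HIT, frames=[3,4,-] (faults so far: 2)
  step 3: ref 2 -> FAULT, frames=[3,4,2] (faults so far: 3)
  step 4: ref 4 -> HIT, frames=[3,4,2] (faults so far: 3)
  step 5: ref 3 -> HIT, frames=[3,4,2] (faults so far: 3)
  step 6: ref 3 -> HIT, frames=[3,4,2] (faults so far: 3)
  step 7: ref 4 -> HIT, frames=[3,4,2] (faults so far: 3)
  step 8: ref 4 -> HIT, frames=[3,4,2] (faults so far: 3)
  step 9: ref 6 -> FAULT, evict 3, frames=[6,4,2] (faults so far: 4)
  step 10: ref 3 -> FAULT, evict 4, frames=[6,3,2] (faults so far: 5)
  FIFO total faults: 5
--- LRU ---
  step 0: ref 3 -> FAULT, frames=[3,-,-] (faults so far: 1)
  step 1: ref 4 -> FAULT, frames=[3,4,-] (faults so far: 2)
  step 2: ref 3 -> HIT, frames=[3,4,-] (faults so far: 2)
  step 3: ref 2 -> FAULT, frames=[3,4,2] (faults so far: 3)
  step 4: ref 4 -> HIT, frames=[3,4,2] (faults so far: 3)
  step 5: ref 3 -> HIT, frames=[3,4,2] (faults so far: 3)
  step 6: ref 3 -> HIT, frames=[3,4,2] (faults so far: 3)
  step 7: ref 4 -> HIT, frames=[3,4,2] (faults so far: 3)
  step 8: ref 4 -> HIT, frames=[3,4,2] (faults so far: 3)
  step 9: ref 6 -> FAULT, evict 2, frames=[3,4,6] (faults so far: 4)
  step 10: ref 3 -> HIT, frames=[3,4,6] (faults so far: 4)
  LRU total faults: 4
--- Optimal ---
  step 0: ref 3 -> FAULT, frames=[3,-,-] (faults so far: 1)
  step 1: ref 4 -> FAULT, frames=[3,4,-] (faults so far: 2)
  step 2: ref 3 -> HIT, frames=[3,4,-] (faults so far: 2)
  step 3: ref 2 -> FAULT, frames=[3,4,2] (faults so far: 3)
  step 4: ref 4 -> HIT, frames=[3,4,2] (faults so far: 3)
  step 5: ref 3 -> HIT, frames=[3,4,2] (faults so far: 3)
  step 6: ref 3 -> HIT, frames=[3,4,2] (faults so far: 3)
  step 7: ref 4 -> HIT, frames=[3,4,2] (faults so far: 3)
  step 8: ref 4 -> HIT, frames=[3,4,2] (faults so far: 3)
  step 9: ref 6 -> FAULT, evict 2, frames=[3,4,6] (faults so far: 4)
  step 10: ref 3 -> HIT, frames=[3,4,6] (faults so far: 4)
  Optimal total faults: 4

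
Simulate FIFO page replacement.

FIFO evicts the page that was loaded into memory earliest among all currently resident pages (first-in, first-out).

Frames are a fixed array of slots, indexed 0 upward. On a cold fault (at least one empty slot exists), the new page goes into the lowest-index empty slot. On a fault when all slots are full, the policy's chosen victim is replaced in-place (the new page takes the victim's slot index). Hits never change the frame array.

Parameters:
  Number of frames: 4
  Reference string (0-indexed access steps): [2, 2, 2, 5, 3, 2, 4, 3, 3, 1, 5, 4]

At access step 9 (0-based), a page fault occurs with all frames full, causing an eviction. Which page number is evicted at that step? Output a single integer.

Step 0: ref 2 -> FAULT, frames=[2,-,-,-]
Step 1: ref 2 -> HIT, frames=[2,-,-,-]
Step 2: ref 2 -> HIT, frames=[2,-,-,-]
Step 3: ref 5 -> FAULT, frames=[2,5,-,-]
Step 4: ref 3 -> FAULT, frames=[2,5,3,-]
Step 5: ref 2 -> HIT, frames=[2,5,3,-]
Step 6: ref 4 -> FAULT, frames=[2,5,3,4]
Step 7: ref 3 -> HIT, frames=[2,5,3,4]
Step 8: ref 3 -> HIT, frames=[2,5,3,4]
Step 9: ref 1 -> FAULT, evict 2, frames=[1,5,3,4]
At step 9: evicted page 2

Answer: 2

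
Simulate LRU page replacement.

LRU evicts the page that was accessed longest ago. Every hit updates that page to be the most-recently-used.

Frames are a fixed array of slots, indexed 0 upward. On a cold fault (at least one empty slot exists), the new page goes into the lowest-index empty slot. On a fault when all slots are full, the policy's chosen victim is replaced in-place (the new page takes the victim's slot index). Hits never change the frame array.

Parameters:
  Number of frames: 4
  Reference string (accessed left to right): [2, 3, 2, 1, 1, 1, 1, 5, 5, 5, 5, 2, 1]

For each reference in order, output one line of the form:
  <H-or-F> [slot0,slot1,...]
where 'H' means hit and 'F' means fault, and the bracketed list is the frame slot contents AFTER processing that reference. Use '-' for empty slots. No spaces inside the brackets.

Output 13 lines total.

F [2,-,-,-]
F [2,3,-,-]
H [2,3,-,-]
F [2,3,1,-]
H [2,3,1,-]
H [2,3,1,-]
H [2,3,1,-]
F [2,3,1,5]
H [2,3,1,5]
H [2,3,1,5]
H [2,3,1,5]
H [2,3,1,5]
H [2,3,1,5]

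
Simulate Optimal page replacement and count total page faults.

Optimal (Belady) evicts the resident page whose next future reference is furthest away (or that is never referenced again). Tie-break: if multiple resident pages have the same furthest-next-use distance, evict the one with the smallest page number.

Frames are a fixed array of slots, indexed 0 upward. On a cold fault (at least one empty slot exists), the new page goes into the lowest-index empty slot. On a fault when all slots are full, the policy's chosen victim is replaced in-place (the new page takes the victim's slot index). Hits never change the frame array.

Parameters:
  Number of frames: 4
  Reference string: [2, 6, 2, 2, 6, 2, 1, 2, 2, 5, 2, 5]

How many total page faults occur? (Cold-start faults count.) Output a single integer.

Step 0: ref 2 → FAULT, frames=[2,-,-,-]
Step 1: ref 6 → FAULT, frames=[2,6,-,-]
Step 2: ref 2 → HIT, frames=[2,6,-,-]
Step 3: ref 2 → HIT, frames=[2,6,-,-]
Step 4: ref 6 → HIT, frames=[2,6,-,-]
Step 5: ref 2 → HIT, frames=[2,6,-,-]
Step 6: ref 1 → FAULT, frames=[2,6,1,-]
Step 7: ref 2 → HIT, frames=[2,6,1,-]
Step 8: ref 2 → HIT, frames=[2,6,1,-]
Step 9: ref 5 → FAULT, frames=[2,6,1,5]
Step 10: ref 2 → HIT, frames=[2,6,1,5]
Step 11: ref 5 → HIT, frames=[2,6,1,5]
Total faults: 4

Answer: 4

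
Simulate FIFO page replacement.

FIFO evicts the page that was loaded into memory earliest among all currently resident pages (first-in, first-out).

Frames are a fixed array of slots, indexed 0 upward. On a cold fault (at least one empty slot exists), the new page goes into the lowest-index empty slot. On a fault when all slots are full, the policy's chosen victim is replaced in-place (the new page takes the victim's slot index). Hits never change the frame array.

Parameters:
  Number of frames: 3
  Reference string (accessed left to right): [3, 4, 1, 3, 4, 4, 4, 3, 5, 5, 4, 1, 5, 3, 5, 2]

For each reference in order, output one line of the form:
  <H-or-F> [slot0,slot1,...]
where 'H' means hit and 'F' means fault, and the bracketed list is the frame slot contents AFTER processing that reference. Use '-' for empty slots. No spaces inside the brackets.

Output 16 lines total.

F [3,-,-]
F [3,4,-]
F [3,4,1]
H [3,4,1]
H [3,4,1]
H [3,4,1]
H [3,4,1]
H [3,4,1]
F [5,4,1]
H [5,4,1]
H [5,4,1]
H [5,4,1]
H [5,4,1]
F [5,3,1]
H [5,3,1]
F [5,3,2]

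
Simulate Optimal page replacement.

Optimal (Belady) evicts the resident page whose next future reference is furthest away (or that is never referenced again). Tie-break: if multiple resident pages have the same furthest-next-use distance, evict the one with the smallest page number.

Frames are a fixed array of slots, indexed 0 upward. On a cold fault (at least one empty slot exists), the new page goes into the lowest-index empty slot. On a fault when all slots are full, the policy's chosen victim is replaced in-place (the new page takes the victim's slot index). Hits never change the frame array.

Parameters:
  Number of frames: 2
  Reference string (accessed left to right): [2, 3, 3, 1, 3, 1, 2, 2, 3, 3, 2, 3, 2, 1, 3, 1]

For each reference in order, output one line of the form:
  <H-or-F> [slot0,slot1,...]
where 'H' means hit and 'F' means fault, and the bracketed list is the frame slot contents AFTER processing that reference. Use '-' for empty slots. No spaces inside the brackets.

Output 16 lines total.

F [2,-]
F [2,3]
H [2,3]
F [1,3]
H [1,3]
H [1,3]
F [2,3]
H [2,3]
H [2,3]
H [2,3]
H [2,3]
H [2,3]
H [2,3]
F [1,3]
H [1,3]
H [1,3]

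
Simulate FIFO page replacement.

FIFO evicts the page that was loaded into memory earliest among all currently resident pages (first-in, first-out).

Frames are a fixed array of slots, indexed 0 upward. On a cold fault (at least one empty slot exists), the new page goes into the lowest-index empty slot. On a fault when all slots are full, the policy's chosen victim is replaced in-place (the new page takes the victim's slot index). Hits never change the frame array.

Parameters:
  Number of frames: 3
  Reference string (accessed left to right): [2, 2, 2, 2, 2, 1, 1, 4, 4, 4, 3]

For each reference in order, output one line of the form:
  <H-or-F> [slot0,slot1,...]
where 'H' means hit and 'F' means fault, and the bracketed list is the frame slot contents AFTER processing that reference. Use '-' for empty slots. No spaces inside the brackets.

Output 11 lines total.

F [2,-,-]
H [2,-,-]
H [2,-,-]
H [2,-,-]
H [2,-,-]
F [2,1,-]
H [2,1,-]
F [2,1,4]
H [2,1,4]
H [2,1,4]
F [3,1,4]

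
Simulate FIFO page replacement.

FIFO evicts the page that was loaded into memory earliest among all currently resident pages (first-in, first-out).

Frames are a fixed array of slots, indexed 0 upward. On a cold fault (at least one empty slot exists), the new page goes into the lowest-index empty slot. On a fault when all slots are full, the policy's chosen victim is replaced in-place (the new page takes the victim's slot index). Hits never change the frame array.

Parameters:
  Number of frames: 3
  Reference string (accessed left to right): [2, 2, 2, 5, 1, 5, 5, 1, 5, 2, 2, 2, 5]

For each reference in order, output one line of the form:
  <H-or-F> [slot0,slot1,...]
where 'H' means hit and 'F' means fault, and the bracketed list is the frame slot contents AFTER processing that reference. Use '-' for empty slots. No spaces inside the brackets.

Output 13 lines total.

F [2,-,-]
H [2,-,-]
H [2,-,-]
F [2,5,-]
F [2,5,1]
H [2,5,1]
H [2,5,1]
H [2,5,1]
H [2,5,1]
H [2,5,1]
H [2,5,1]
H [2,5,1]
H [2,5,1]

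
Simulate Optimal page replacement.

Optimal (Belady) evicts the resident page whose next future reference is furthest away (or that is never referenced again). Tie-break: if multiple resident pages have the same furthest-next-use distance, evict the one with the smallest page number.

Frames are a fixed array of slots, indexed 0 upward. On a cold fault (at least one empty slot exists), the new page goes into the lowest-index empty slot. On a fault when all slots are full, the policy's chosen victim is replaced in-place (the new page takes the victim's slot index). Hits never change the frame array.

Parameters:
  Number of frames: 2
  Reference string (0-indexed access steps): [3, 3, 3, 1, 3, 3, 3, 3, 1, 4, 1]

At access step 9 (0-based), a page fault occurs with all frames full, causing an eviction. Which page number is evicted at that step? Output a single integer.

Answer: 3

Derivation:
Step 0: ref 3 -> FAULT, frames=[3,-]
Step 1: ref 3 -> HIT, frames=[3,-]
Step 2: ref 3 -> HIT, frames=[3,-]
Step 3: ref 1 -> FAULT, frames=[3,1]
Step 4: ref 3 -> HIT, frames=[3,1]
Step 5: ref 3 -> HIT, frames=[3,1]
Step 6: ref 3 -> HIT, frames=[3,1]
Step 7: ref 3 -> HIT, frames=[3,1]
Step 8: ref 1 -> HIT, frames=[3,1]
Step 9: ref 4 -> FAULT, evict 3, frames=[4,1]
At step 9: evicted page 3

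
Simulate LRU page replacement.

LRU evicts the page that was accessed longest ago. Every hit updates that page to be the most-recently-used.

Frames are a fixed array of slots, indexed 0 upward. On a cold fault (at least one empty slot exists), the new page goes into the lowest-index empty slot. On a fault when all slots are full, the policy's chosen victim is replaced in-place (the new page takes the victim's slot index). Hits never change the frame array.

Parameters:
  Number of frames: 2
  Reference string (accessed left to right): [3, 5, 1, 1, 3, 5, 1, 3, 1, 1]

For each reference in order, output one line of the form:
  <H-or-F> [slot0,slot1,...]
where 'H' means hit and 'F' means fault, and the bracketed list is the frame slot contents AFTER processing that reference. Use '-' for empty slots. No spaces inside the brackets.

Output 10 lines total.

F [3,-]
F [3,5]
F [1,5]
H [1,5]
F [1,3]
F [5,3]
F [5,1]
F [3,1]
H [3,1]
H [3,1]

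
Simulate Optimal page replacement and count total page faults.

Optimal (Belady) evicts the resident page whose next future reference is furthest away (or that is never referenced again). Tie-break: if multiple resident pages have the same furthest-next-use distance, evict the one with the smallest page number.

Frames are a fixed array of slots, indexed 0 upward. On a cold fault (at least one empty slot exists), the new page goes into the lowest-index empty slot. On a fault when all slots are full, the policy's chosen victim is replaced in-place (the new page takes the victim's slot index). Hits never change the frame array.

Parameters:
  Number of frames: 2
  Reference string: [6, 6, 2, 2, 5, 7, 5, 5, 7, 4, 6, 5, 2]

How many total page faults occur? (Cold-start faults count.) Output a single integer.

Step 0: ref 6 → FAULT, frames=[6,-]
Step 1: ref 6 → HIT, frames=[6,-]
Step 2: ref 2 → FAULT, frames=[6,2]
Step 3: ref 2 → HIT, frames=[6,2]
Step 4: ref 5 → FAULT (evict 2), frames=[6,5]
Step 5: ref 7 → FAULT (evict 6), frames=[7,5]
Step 6: ref 5 → HIT, frames=[7,5]
Step 7: ref 5 → HIT, frames=[7,5]
Step 8: ref 7 → HIT, frames=[7,5]
Step 9: ref 4 → FAULT (evict 7), frames=[4,5]
Step 10: ref 6 → FAULT (evict 4), frames=[6,5]
Step 11: ref 5 → HIT, frames=[6,5]
Step 12: ref 2 → FAULT (evict 5), frames=[6,2]
Total faults: 7

Answer: 7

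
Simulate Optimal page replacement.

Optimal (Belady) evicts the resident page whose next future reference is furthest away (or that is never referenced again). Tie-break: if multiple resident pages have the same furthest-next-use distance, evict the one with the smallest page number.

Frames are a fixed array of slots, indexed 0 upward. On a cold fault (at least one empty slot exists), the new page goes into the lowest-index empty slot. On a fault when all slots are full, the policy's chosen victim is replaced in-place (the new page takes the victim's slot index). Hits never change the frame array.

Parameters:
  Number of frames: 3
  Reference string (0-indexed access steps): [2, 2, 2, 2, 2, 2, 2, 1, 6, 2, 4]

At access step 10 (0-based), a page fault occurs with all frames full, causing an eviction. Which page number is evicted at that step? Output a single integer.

Step 0: ref 2 -> FAULT, frames=[2,-,-]
Step 1: ref 2 -> HIT, frames=[2,-,-]
Step 2: ref 2 -> HIT, frames=[2,-,-]
Step 3: ref 2 -> HIT, frames=[2,-,-]
Step 4: ref 2 -> HIT, frames=[2,-,-]
Step 5: ref 2 -> HIT, frames=[2,-,-]
Step 6: ref 2 -> HIT, frames=[2,-,-]
Step 7: ref 1 -> FAULT, frames=[2,1,-]
Step 8: ref 6 -> FAULT, frames=[2,1,6]
Step 9: ref 2 -> HIT, frames=[2,1,6]
Step 10: ref 4 -> FAULT, evict 1, frames=[2,4,6]
At step 10: evicted page 1

Answer: 1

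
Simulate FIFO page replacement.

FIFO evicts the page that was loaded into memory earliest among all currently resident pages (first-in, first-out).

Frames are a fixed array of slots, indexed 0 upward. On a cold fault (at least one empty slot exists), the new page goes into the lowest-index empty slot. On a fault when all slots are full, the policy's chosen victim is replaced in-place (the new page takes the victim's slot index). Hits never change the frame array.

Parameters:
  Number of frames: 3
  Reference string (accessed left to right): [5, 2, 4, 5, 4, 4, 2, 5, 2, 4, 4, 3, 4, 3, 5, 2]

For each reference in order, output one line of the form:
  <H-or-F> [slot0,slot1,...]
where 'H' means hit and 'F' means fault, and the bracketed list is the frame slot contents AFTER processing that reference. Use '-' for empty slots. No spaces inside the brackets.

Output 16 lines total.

F [5,-,-]
F [5,2,-]
F [5,2,4]
H [5,2,4]
H [5,2,4]
H [5,2,4]
H [5,2,4]
H [5,2,4]
H [5,2,4]
H [5,2,4]
H [5,2,4]
F [3,2,4]
H [3,2,4]
H [3,2,4]
F [3,5,4]
F [3,5,2]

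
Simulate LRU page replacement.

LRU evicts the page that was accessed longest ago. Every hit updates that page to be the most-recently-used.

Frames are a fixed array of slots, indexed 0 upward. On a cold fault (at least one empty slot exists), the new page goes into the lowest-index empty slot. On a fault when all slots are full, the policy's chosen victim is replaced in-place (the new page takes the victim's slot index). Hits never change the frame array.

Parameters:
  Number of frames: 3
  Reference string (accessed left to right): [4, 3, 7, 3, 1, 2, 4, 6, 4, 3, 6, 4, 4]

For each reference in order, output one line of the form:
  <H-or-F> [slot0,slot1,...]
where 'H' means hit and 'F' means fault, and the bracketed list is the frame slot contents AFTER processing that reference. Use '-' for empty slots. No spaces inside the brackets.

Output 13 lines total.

F [4,-,-]
F [4,3,-]
F [4,3,7]
H [4,3,7]
F [1,3,7]
F [1,3,2]
F [1,4,2]
F [6,4,2]
H [6,4,2]
F [6,4,3]
H [6,4,3]
H [6,4,3]
H [6,4,3]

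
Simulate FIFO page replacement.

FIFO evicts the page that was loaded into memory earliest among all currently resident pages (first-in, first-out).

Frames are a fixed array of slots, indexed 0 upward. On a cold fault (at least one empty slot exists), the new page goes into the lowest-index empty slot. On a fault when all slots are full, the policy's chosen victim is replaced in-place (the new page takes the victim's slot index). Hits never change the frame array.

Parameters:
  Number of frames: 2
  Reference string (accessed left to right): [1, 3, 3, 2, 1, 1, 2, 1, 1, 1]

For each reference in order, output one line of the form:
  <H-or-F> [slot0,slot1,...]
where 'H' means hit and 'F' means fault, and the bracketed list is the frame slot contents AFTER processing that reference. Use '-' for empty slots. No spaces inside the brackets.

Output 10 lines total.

F [1,-]
F [1,3]
H [1,3]
F [2,3]
F [2,1]
H [2,1]
H [2,1]
H [2,1]
H [2,1]
H [2,1]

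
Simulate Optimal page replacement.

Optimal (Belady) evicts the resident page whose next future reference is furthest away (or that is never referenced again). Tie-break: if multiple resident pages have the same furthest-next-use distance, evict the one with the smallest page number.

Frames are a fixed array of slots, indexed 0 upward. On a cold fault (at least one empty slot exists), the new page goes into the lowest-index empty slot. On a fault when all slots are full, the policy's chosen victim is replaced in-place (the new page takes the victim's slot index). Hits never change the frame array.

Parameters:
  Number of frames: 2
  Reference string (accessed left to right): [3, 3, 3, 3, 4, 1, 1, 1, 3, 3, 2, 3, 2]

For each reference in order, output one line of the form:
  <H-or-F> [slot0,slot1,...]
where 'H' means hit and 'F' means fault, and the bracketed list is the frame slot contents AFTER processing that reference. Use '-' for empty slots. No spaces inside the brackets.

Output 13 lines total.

F [3,-]
H [3,-]
H [3,-]
H [3,-]
F [3,4]
F [3,1]
H [3,1]
H [3,1]
H [3,1]
H [3,1]
F [3,2]
H [3,2]
H [3,2]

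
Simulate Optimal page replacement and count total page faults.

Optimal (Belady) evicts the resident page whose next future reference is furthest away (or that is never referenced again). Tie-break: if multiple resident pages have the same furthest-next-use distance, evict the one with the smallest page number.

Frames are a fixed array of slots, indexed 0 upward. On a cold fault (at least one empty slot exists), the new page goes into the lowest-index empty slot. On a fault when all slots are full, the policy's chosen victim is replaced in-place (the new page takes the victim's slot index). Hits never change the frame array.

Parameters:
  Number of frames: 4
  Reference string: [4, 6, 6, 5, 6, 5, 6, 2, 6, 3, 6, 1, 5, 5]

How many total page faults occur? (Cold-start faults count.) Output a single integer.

Answer: 6

Derivation:
Step 0: ref 4 → FAULT, frames=[4,-,-,-]
Step 1: ref 6 → FAULT, frames=[4,6,-,-]
Step 2: ref 6 → HIT, frames=[4,6,-,-]
Step 3: ref 5 → FAULT, frames=[4,6,5,-]
Step 4: ref 6 → HIT, frames=[4,6,5,-]
Step 5: ref 5 → HIT, frames=[4,6,5,-]
Step 6: ref 6 → HIT, frames=[4,6,5,-]
Step 7: ref 2 → FAULT, frames=[4,6,5,2]
Step 8: ref 6 → HIT, frames=[4,6,5,2]
Step 9: ref 3 → FAULT (evict 2), frames=[4,6,5,3]
Step 10: ref 6 → HIT, frames=[4,6,5,3]
Step 11: ref 1 → FAULT (evict 3), frames=[4,6,5,1]
Step 12: ref 5 → HIT, frames=[4,6,5,1]
Step 13: ref 5 → HIT, frames=[4,6,5,1]
Total faults: 6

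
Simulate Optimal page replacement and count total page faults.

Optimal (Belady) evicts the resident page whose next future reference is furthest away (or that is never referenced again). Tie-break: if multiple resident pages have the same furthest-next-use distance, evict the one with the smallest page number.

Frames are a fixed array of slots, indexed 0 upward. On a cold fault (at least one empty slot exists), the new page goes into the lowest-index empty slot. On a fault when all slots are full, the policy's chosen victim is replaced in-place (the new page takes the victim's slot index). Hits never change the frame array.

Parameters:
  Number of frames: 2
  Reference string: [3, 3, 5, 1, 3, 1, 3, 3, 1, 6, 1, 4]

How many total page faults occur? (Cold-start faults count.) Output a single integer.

Answer: 5

Derivation:
Step 0: ref 3 → FAULT, frames=[3,-]
Step 1: ref 3 → HIT, frames=[3,-]
Step 2: ref 5 → FAULT, frames=[3,5]
Step 3: ref 1 → FAULT (evict 5), frames=[3,1]
Step 4: ref 3 → HIT, frames=[3,1]
Step 5: ref 1 → HIT, frames=[3,1]
Step 6: ref 3 → HIT, frames=[3,1]
Step 7: ref 3 → HIT, frames=[3,1]
Step 8: ref 1 → HIT, frames=[3,1]
Step 9: ref 6 → FAULT (evict 3), frames=[6,1]
Step 10: ref 1 → HIT, frames=[6,1]
Step 11: ref 4 → FAULT (evict 1), frames=[6,4]
Total faults: 5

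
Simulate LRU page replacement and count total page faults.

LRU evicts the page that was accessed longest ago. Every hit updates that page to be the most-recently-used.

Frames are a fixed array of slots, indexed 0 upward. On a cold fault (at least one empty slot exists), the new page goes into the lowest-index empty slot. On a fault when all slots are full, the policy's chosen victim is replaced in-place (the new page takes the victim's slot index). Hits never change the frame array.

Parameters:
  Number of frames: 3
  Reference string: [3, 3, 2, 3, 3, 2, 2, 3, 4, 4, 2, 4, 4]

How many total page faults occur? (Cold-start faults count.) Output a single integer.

Step 0: ref 3 → FAULT, frames=[3,-,-]
Step 1: ref 3 → HIT, frames=[3,-,-]
Step 2: ref 2 → FAULT, frames=[3,2,-]
Step 3: ref 3 → HIT, frames=[3,2,-]
Step 4: ref 3 → HIT, frames=[3,2,-]
Step 5: ref 2 → HIT, frames=[3,2,-]
Step 6: ref 2 → HIT, frames=[3,2,-]
Step 7: ref 3 → HIT, frames=[3,2,-]
Step 8: ref 4 → FAULT, frames=[3,2,4]
Step 9: ref 4 → HIT, frames=[3,2,4]
Step 10: ref 2 → HIT, frames=[3,2,4]
Step 11: ref 4 → HIT, frames=[3,2,4]
Step 12: ref 4 → HIT, frames=[3,2,4]
Total faults: 3

Answer: 3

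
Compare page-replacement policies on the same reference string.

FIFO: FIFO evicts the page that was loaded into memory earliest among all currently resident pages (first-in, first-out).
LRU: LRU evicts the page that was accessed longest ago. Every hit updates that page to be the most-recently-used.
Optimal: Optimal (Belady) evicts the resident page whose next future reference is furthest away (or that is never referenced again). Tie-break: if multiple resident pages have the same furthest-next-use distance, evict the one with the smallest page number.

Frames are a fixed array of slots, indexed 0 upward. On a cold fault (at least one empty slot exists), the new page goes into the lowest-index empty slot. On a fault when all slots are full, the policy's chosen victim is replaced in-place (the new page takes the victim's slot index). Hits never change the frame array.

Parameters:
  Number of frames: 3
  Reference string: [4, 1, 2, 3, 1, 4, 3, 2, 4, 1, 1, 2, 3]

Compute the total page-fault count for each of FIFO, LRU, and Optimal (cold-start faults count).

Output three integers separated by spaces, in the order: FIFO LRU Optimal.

--- FIFO ---
  step 0: ref 4 -> FAULT, frames=[4,-,-] (faults so far: 1)
  step 1: ref 1 -> FAULT, frames=[4,1,-] (faults so far: 2)
  step 2: ref 2 -> FAULT, frames=[4,1,2] (faults so far: 3)
  step 3: ref 3 -> FAULT, evict 4, frames=[3,1,2] (faults so far: 4)
  step 4: ref 1 -> HIT, frames=[3,1,2] (faults so far: 4)
  step 5: ref 4 -> FAULT, evict 1, frames=[3,4,2] (faults so far: 5)
  step 6: ref 3 -> HIT, frames=[3,4,2] (faults so far: 5)
  step 7: ref 2 -> HIT, frames=[3,4,2] (faults so far: 5)
  step 8: ref 4 -> HIT, frames=[3,4,2] (faults so far: 5)
  step 9: ref 1 -> FAULT, evict 2, frames=[3,4,1] (faults so far: 6)
  step 10: ref 1 -> HIT, frames=[3,4,1] (faults so far: 6)
  step 11: ref 2 -> FAULT, evict 3, frames=[2,4,1] (faults so far: 7)
  step 12: ref 3 -> FAULT, evict 4, frames=[2,3,1] (faults so far: 8)
  FIFO total faults: 8
--- LRU ---
  step 0: ref 4 -> FAULT, frames=[4,-,-] (faults so far: 1)
  step 1: ref 1 -> FAULT, frames=[4,1,-] (faults so far: 2)
  step 2: ref 2 -> FAULT, frames=[4,1,2] (faults so far: 3)
  step 3: ref 3 -> FAULT, evict 4, frames=[3,1,2] (faults so far: 4)
  step 4: ref 1 -> HIT, frames=[3,1,2] (faults so far: 4)
  step 5: ref 4 -> FAULT, evict 2, frames=[3,1,4] (faults so far: 5)
  step 6: ref 3 -> HIT, frames=[3,1,4] (faults so far: 5)
  step 7: ref 2 -> FAULT, evict 1, frames=[3,2,4] (faults so far: 6)
  step 8: ref 4 -> HIT, frames=[3,2,4] (faults so far: 6)
  step 9: ref 1 -> FAULT, evict 3, frames=[1,2,4] (faults so far: 7)
  step 10: ref 1 -> HIT, frames=[1,2,4] (faults so far: 7)
  step 11: ref 2 -> HIT, frames=[1,2,4] (faults so far: 7)
  step 12: ref 3 -> FAULT, evict 4, frames=[1,2,3] (faults so far: 8)
  LRU total faults: 8
--- Optimal ---
  step 0: ref 4 -> FAULT, frames=[4,-,-] (faults so far: 1)
  step 1: ref 1 -> FAULT, frames=[4,1,-] (faults so far: 2)
  step 2: ref 2 -> FAULT, frames=[4,1,2] (faults so far: 3)
  step 3: ref 3 -> FAULT, evict 2, frames=[4,1,3] (faults so far: 4)
  step 4: ref 1 -> HIT, frames=[4,1,3] (faults so far: 4)
  step 5: ref 4 -> HIT, frames=[4,1,3] (faults so far: 4)
  step 6: ref 3 -> HIT, frames=[4,1,3] (faults so far: 4)
  step 7: ref 2 -> FAULT, evict 3, frames=[4,1,2] (faults so far: 5)
  step 8: ref 4 -> HIT, frames=[4,1,2] (faults so far: 5)
  step 9: ref 1 -> HIT, frames=[4,1,2] (faults so far: 5)
  step 10: ref 1 -> HIT, frames=[4,1,2] (faults so far: 5)
  step 11: ref 2 -> HIT, frames=[4,1,2] (faults so far: 5)
  step 12: ref 3 -> FAULT, evict 1, frames=[4,3,2] (faults so far: 6)
  Optimal total faults: 6

Answer: 8 8 6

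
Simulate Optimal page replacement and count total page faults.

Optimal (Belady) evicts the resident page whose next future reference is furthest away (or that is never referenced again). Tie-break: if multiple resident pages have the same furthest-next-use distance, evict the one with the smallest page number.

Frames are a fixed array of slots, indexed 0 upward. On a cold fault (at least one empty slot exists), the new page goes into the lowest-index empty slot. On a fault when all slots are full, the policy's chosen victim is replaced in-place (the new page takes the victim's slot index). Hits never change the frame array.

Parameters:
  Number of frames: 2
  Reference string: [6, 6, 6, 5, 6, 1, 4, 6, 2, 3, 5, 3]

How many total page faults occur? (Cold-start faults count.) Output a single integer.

Step 0: ref 6 → FAULT, frames=[6,-]
Step 1: ref 6 → HIT, frames=[6,-]
Step 2: ref 6 → HIT, frames=[6,-]
Step 3: ref 5 → FAULT, frames=[6,5]
Step 4: ref 6 → HIT, frames=[6,5]
Step 5: ref 1 → FAULT (evict 5), frames=[6,1]
Step 6: ref 4 → FAULT (evict 1), frames=[6,4]
Step 7: ref 6 → HIT, frames=[6,4]
Step 8: ref 2 → FAULT (evict 4), frames=[6,2]
Step 9: ref 3 → FAULT (evict 2), frames=[6,3]
Step 10: ref 5 → FAULT (evict 6), frames=[5,3]
Step 11: ref 3 → HIT, frames=[5,3]
Total faults: 7

Answer: 7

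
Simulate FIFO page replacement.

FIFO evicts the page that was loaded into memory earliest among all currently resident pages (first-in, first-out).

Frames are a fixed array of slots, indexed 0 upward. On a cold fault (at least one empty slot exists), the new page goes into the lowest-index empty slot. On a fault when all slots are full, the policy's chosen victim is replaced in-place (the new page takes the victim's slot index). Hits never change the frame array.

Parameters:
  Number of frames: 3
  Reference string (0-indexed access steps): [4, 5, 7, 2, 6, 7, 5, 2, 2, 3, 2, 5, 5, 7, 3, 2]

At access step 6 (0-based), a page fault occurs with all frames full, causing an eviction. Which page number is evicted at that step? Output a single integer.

Step 0: ref 4 -> FAULT, frames=[4,-,-]
Step 1: ref 5 -> FAULT, frames=[4,5,-]
Step 2: ref 7 -> FAULT, frames=[4,5,7]
Step 3: ref 2 -> FAULT, evict 4, frames=[2,5,7]
Step 4: ref 6 -> FAULT, evict 5, frames=[2,6,7]
Step 5: ref 7 -> HIT, frames=[2,6,7]
Step 6: ref 5 -> FAULT, evict 7, frames=[2,6,5]
At step 6: evicted page 7

Answer: 7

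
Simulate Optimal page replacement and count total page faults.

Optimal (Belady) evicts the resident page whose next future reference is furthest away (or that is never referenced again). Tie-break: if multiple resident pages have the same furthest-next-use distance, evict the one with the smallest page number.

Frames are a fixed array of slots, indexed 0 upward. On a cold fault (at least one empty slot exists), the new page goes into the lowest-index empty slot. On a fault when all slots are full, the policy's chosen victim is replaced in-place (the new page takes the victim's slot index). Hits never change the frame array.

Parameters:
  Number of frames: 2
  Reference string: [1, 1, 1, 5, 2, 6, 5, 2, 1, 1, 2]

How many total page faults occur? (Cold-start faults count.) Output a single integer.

Step 0: ref 1 → FAULT, frames=[1,-]
Step 1: ref 1 → HIT, frames=[1,-]
Step 2: ref 1 → HIT, frames=[1,-]
Step 3: ref 5 → FAULT, frames=[1,5]
Step 4: ref 2 → FAULT (evict 1), frames=[2,5]
Step 5: ref 6 → FAULT (evict 2), frames=[6,5]
Step 6: ref 5 → HIT, frames=[6,5]
Step 7: ref 2 → FAULT (evict 5), frames=[6,2]
Step 8: ref 1 → FAULT (evict 6), frames=[1,2]
Step 9: ref 1 → HIT, frames=[1,2]
Step 10: ref 2 → HIT, frames=[1,2]
Total faults: 6

Answer: 6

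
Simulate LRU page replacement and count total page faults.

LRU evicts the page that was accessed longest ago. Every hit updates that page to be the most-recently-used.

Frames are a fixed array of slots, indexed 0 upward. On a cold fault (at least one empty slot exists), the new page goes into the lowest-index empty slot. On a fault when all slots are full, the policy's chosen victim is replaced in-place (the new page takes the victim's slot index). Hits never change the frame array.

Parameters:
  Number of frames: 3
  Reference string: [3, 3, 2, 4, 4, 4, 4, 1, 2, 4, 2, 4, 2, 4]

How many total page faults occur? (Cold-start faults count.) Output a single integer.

Answer: 4

Derivation:
Step 0: ref 3 → FAULT, frames=[3,-,-]
Step 1: ref 3 → HIT, frames=[3,-,-]
Step 2: ref 2 → FAULT, frames=[3,2,-]
Step 3: ref 4 → FAULT, frames=[3,2,4]
Step 4: ref 4 → HIT, frames=[3,2,4]
Step 5: ref 4 → HIT, frames=[3,2,4]
Step 6: ref 4 → HIT, frames=[3,2,4]
Step 7: ref 1 → FAULT (evict 3), frames=[1,2,4]
Step 8: ref 2 → HIT, frames=[1,2,4]
Step 9: ref 4 → HIT, frames=[1,2,4]
Step 10: ref 2 → HIT, frames=[1,2,4]
Step 11: ref 4 → HIT, frames=[1,2,4]
Step 12: ref 2 → HIT, frames=[1,2,4]
Step 13: ref 4 → HIT, frames=[1,2,4]
Total faults: 4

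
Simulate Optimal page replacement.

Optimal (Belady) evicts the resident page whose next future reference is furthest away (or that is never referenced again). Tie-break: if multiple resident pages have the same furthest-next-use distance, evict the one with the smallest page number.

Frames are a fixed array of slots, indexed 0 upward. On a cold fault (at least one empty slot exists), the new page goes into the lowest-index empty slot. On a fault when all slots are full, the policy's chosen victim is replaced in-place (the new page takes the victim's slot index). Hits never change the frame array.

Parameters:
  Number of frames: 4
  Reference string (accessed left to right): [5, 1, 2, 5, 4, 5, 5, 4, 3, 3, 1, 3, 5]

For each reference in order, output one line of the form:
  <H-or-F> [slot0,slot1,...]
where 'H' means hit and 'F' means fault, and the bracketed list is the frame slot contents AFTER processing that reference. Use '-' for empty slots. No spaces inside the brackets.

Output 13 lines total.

F [5,-,-,-]
F [5,1,-,-]
F [5,1,2,-]
H [5,1,2,-]
F [5,1,2,4]
H [5,1,2,4]
H [5,1,2,4]
H [5,1,2,4]
F [5,1,3,4]
H [5,1,3,4]
H [5,1,3,4]
H [5,1,3,4]
H [5,1,3,4]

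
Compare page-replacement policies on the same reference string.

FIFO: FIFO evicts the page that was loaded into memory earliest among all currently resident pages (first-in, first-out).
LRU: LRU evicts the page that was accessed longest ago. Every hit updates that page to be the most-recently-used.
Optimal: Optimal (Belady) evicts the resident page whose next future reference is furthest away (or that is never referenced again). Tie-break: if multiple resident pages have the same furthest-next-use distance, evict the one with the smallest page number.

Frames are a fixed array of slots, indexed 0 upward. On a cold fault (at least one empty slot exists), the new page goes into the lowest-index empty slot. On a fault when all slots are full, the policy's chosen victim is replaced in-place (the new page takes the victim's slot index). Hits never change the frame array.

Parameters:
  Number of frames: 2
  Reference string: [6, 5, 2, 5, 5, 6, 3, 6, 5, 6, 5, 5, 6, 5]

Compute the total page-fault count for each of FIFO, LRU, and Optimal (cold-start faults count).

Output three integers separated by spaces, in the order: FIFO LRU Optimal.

Answer: 7 6 6

Derivation:
--- FIFO ---
  step 0: ref 6 -> FAULT, frames=[6,-] (faults so far: 1)
  step 1: ref 5 -> FAULT, frames=[6,5] (faults so far: 2)
  step 2: ref 2 -> FAULT, evict 6, frames=[2,5] (faults so far: 3)
  step 3: ref 5 -> HIT, frames=[2,5] (faults so far: 3)
  step 4: ref 5 -> HIT, frames=[2,5] (faults so far: 3)
  step 5: ref 6 -> FAULT, evict 5, frames=[2,6] (faults so far: 4)
  step 6: ref 3 -> FAULT, evict 2, frames=[3,6] (faults so far: 5)
  step 7: ref 6 -> HIT, frames=[3,6] (faults so far: 5)
  step 8: ref 5 -> FAULT, evict 6, frames=[3,5] (faults so far: 6)
  step 9: ref 6 -> FAULT, evict 3, frames=[6,5] (faults so far: 7)
  step 10: ref 5 -> HIT, frames=[6,5] (faults so far: 7)
  step 11: ref 5 -> HIT, frames=[6,5] (faults so far: 7)
  step 12: ref 6 -> HIT, frames=[6,5] (faults so far: 7)
  step 13: ref 5 -> HIT, frames=[6,5] (faults so far: 7)
  FIFO total faults: 7
--- LRU ---
  step 0: ref 6 -> FAULT, frames=[6,-] (faults so far: 1)
  step 1: ref 5 -> FAULT, frames=[6,5] (faults so far: 2)
  step 2: ref 2 -> FAULT, evict 6, frames=[2,5] (faults so far: 3)
  step 3: ref 5 -> HIT, frames=[2,5] (faults so far: 3)
  step 4: ref 5 -> HIT, frames=[2,5] (faults so far: 3)
  step 5: ref 6 -> FAULT, evict 2, frames=[6,5] (faults so far: 4)
  step 6: ref 3 -> FAULT, evict 5, frames=[6,3] (faults so far: 5)
  step 7: ref 6 -> HIT, frames=[6,3] (faults so far: 5)
  step 8: ref 5 -> FAULT, evict 3, frames=[6,5] (faults so far: 6)
  step 9: ref 6 -> HIT, frames=[6,5] (faults so far: 6)
  step 10: ref 5 -> HIT, frames=[6,5] (faults so far: 6)
  step 11: ref 5 -> HIT, frames=[6,5] (faults so far: 6)
  step 12: ref 6 -> HIT, frames=[6,5] (faults so far: 6)
  step 13: ref 5 -> HIT, frames=[6,5] (faults so far: 6)
  LRU total faults: 6
--- Optimal ---
  step 0: ref 6 -> FAULT, frames=[6,-] (faults so far: 1)
  step 1: ref 5 -> FAULT, frames=[6,5] (faults so far: 2)
  step 2: ref 2 -> FAULT, evict 6, frames=[2,5] (faults so far: 3)
  step 3: ref 5 -> HIT, frames=[2,5] (faults so far: 3)
  step 4: ref 5 -> HIT, frames=[2,5] (faults so far: 3)
  step 5: ref 6 -> FAULT, evict 2, frames=[6,5] (faults so far: 4)
  step 6: ref 3 -> FAULT, evict 5, frames=[6,3] (faults so far: 5)
  step 7: ref 6 -> HIT, frames=[6,3] (faults so far: 5)
  step 8: ref 5 -> FAULT, evict 3, frames=[6,5] (faults so far: 6)
  step 9: ref 6 -> HIT, frames=[6,5] (faults so far: 6)
  step 10: ref 5 -> HIT, frames=[6,5] (faults so far: 6)
  step 11: ref 5 -> HIT, frames=[6,5] (faults so far: 6)
  step 12: ref 6 -> HIT, frames=[6,5] (faults so far: 6)
  step 13: ref 5 -> HIT, frames=[6,5] (faults so far: 6)
  Optimal total faults: 6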